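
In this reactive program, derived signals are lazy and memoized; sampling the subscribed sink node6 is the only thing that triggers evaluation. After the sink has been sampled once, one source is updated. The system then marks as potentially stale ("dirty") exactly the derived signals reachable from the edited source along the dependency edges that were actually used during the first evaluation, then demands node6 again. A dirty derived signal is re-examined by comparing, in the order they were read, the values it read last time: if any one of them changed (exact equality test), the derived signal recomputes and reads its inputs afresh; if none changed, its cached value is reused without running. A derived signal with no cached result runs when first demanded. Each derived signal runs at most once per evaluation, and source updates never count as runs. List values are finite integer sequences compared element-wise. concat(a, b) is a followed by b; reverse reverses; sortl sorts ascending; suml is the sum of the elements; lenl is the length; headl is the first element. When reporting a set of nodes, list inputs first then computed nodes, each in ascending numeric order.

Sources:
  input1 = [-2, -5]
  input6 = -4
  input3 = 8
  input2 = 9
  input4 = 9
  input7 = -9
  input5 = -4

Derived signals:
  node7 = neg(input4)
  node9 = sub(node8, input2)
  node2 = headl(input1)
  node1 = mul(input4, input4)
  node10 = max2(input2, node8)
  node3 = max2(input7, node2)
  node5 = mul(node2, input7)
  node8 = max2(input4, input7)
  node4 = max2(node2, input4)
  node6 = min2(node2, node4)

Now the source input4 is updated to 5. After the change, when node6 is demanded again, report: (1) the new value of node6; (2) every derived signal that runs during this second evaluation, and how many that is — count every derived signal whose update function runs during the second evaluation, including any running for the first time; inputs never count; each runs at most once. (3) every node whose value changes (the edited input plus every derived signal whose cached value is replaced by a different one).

Demanding node6 again yields -2.
2 derived signals run: node4, node6.
The nodes whose values change: input4, node4.

First demand of the output computes:
  node2 = headl([-2, -5]) = -2
  node4 = max2(-2, 9) = 9
  node6 = min2(-2, 9) = -2

After the edit, cleaning proceeds:
  node4: a read changed (input4 9->5) — executes, giving 5.
  node6: a read changed (node4 9->5) — executes, giving -2 — identical to its old value.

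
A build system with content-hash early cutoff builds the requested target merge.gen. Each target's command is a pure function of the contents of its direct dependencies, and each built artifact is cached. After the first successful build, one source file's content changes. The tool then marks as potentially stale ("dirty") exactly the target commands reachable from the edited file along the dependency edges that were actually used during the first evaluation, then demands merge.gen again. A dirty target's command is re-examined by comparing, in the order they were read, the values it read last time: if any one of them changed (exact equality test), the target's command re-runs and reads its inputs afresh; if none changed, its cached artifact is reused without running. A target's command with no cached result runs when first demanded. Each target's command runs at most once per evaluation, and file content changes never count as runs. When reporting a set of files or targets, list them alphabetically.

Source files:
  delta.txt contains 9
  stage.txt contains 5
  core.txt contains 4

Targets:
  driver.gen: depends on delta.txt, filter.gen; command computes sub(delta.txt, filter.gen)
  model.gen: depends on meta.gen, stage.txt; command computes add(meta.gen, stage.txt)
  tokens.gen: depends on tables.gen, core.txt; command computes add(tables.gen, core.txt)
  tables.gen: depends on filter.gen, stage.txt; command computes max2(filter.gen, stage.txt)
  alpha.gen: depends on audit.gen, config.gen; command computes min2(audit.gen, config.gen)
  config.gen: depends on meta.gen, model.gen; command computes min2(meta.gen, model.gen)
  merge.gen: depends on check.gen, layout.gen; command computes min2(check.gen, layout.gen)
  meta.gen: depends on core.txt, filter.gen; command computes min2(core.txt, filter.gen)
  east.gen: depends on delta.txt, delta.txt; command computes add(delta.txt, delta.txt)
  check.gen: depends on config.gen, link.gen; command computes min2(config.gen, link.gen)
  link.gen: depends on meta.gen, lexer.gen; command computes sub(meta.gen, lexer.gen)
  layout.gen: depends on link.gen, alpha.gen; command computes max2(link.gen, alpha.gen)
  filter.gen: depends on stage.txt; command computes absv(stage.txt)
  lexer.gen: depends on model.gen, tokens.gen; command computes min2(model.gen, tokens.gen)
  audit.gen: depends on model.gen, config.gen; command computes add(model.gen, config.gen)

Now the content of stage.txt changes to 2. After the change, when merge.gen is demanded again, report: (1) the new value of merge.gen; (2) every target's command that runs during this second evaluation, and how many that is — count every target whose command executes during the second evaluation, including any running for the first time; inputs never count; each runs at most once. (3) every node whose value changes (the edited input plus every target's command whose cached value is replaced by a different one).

First evaluation (everything demanded from the output):
  filter.gen = absv(5) = 5
  meta.gen = min2(4, 5) = 4
  model.gen = add(4, 5) = 9
  config.gen = min2(4, 9) = 4
  audit.gen = add(9, 4) = 13
  alpha.gen = min2(13, 4) = 4
  tables.gen = max2(5, 5) = 5
  tokens.gen = add(5, 4) = 9
  lexer.gen = min2(9, 9) = 9
  link.gen = sub(4, 9) = -5
  check.gen = min2(4, -5) = -5
  layout.gen = max2(-5, 4) = 4
  merge.gen = min2(-5, 4) = -5

Propagation after the edit:
  filter.gen: runs — stage.txt 5->2; result 2.
  meta.gen: runs — filter.gen 5->2; result 2.
  model.gen: runs — meta.gen 4->2; stage.txt 5->2; result 4.
  config.gen: runs — meta.gen 4->2; model.gen 9->4; result 2.
  audit.gen: runs — model.gen 9->4; config.gen 4->2; result 6.
  alpha.gen: runs — audit.gen 13->6; config.gen 4->2; result 2.
  tables.gen: runs — filter.gen 5->2; stage.txt 5->2; result 2.
  tokens.gen: runs — tables.gen 5->2; result 6.
  lexer.gen: runs — model.gen 9->4; tokens.gen 9->6; result 4.
  link.gen: runs — meta.gen 4->2; lexer.gen 9->4; result -2.
  check.gen: runs — config.gen 4->2; link.gen -5->-2; result -2.
  layout.gen: runs — link.gen -5->-2; alpha.gen 4->2; result 2.
  merge.gen: runs — check.gen -5->-2; layout.gen 4->2; result -2.

New value of merge.gen: -2.
Target commands that run: alpha.gen, audit.gen, check.gen, config.gen, filter.gen, layout.gen, lexer.gen, link.gen, merge.gen, meta.gen, model.gen, tables.gen, tokens.gen — 13 in total.
Values that change: alpha.gen, audit.gen, check.gen, config.gen, filter.gen, layout.gen, lexer.gen, link.gen, merge.gen, meta.gen, model.gen, stage.txt, tables.gen, tokens.gen.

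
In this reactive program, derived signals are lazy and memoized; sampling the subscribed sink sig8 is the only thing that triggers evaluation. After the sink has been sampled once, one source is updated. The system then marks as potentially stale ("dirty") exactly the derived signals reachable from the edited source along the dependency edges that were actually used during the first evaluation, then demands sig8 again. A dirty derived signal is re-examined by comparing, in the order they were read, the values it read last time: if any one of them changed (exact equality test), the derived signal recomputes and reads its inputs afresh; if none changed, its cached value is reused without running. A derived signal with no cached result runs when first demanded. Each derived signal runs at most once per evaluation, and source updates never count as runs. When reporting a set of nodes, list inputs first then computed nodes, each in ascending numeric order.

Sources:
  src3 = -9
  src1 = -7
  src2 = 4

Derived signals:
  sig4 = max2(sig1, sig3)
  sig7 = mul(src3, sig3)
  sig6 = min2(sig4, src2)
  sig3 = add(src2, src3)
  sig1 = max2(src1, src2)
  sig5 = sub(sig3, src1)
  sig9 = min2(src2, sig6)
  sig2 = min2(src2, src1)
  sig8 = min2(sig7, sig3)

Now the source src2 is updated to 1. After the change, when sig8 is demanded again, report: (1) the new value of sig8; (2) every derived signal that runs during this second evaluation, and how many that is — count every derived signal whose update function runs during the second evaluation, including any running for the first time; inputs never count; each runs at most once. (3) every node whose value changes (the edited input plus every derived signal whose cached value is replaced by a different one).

First demand of the output computes:
  sig3 = add(4, -9) = -5
  sig7 = mul(-9, -5) = 45
  sig8 = min2(45, -5) = -5

After the edit, cleaning proceeds:
  sig3: a read changed (src2 4->1) — executes, giving -8.
  sig7: a read changed (sig3 -5->-8) — executes, giving 72.
  sig8: a read changed (sig7 45->72; sig3 -5->-8) — executes, giving -8.

Demanding sig8 again yields -8.
3 derived signals run: sig3, sig7, sig8.
The nodes whose values change: src2, sig3, sig7, sig8.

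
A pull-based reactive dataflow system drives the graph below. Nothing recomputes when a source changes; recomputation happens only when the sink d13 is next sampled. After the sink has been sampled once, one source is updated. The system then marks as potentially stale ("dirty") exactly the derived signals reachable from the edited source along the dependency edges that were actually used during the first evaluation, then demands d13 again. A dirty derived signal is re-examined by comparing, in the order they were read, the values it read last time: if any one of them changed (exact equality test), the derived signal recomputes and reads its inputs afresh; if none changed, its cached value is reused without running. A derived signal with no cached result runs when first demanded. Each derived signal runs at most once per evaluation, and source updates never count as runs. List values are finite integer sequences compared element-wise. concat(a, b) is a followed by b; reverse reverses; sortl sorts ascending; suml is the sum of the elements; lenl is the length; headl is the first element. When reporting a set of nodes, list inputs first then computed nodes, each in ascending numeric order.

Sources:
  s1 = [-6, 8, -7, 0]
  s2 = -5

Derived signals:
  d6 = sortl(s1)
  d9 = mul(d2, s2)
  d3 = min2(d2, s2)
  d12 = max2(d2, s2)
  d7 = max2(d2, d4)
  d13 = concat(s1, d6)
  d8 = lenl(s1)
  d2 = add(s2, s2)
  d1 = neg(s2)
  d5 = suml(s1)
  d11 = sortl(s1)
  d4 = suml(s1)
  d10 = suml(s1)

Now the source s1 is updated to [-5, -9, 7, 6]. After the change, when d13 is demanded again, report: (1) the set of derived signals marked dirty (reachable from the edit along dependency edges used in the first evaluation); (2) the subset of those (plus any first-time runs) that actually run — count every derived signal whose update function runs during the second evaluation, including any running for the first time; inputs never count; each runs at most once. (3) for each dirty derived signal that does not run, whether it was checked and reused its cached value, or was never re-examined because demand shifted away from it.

First evaluation (everything demanded from the output):
  d6 = sortl([-6, 8, -7, 0]) = [-7, -6, 0, 8]
  d13 = concat([-6, 8, -7, 0], [-7, -6, 0, 8]) = [-6, 8, -7, 0, -7, -6, 0, 8]

Propagation after the edit:
  d6: runs — s1 [-6, 8, -7, 0]->[-5, -9, 7, 6]; result [-9, -5, 6, 7].
  d13: runs — s1 [-6, 8, -7, 0]->[-5, -9, 7, 6]; d6 [-7, -6, 0, 8]->[-9, -5, 6, 7]; result [-5, -9, 7, 6, -9, -5, 6, 7].

Marked dirty: d6, d13.
Derived signals that run: d6, d13 — 2 in total.
Every dirty derived signal ran.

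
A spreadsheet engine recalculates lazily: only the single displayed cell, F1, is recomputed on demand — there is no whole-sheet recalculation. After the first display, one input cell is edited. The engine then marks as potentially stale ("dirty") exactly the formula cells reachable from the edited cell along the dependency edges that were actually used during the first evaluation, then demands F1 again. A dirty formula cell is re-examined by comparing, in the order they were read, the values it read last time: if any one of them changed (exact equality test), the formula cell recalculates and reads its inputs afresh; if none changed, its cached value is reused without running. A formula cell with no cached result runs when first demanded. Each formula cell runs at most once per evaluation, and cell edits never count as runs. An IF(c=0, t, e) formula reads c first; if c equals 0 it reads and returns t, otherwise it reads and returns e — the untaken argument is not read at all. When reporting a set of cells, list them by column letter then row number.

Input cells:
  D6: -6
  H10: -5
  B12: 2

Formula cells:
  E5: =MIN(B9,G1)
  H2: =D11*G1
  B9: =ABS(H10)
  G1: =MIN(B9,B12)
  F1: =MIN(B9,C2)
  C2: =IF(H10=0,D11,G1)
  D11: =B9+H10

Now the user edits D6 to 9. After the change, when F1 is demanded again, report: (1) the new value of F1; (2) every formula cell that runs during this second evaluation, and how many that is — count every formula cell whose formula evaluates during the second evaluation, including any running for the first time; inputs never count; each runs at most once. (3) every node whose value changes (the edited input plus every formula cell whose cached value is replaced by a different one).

First evaluation (everything demanded from the output):
  B9 = ABS(-5) = 5
  G1 = MIN(5, 2) = 2
  C2 = IF(H10=0: H10=-5 -> else branch G1) = 2
  F1 = MIN(5, 2) = 2

Propagation after the edit:
  D6 feeds no computation that the output demands — nothing is marked dirty and nothing runs.

Key observation: D6 is never demanded by the output, so the edit triggers no recomputation at all.

New value of F1: 2.
Formula cells that run: none — 0 in total.
Values that change: D6.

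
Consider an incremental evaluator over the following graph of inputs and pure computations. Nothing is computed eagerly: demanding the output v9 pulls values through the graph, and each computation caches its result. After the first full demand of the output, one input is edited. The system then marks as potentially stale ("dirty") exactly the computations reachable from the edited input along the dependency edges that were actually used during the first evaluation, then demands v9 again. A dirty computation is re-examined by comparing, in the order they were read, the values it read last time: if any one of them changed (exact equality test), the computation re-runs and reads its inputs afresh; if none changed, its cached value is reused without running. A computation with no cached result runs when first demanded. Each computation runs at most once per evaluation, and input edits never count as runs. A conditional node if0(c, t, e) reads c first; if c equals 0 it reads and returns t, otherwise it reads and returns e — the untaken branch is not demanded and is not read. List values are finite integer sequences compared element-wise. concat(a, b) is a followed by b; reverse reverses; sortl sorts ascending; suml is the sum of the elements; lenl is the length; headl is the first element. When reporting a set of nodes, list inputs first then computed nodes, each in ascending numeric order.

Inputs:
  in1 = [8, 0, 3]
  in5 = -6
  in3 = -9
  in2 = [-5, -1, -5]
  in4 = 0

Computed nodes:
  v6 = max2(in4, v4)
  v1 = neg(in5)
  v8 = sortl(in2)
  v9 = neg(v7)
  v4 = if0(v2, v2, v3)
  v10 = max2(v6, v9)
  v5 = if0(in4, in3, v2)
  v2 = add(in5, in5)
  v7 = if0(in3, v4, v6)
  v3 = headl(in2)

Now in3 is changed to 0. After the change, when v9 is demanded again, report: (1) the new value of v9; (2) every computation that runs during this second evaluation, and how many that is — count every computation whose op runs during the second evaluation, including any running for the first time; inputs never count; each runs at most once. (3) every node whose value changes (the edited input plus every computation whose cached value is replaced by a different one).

v9 now evaluates to 5.
Run set: v7, v9 (2 run).
Changed values: in3, v7, v9.

Initial pass — values computed on the first demand:
  v2 = add(-6, -6) = -12
  v3 = headl([-5, -1, -5]) = -5
  v4 = if0(v2=-12 -> else branch v3) = -5
  v6 = max2(0, -5) = 0
  v7 = if0(in3=-9 -> else branch v6) = 0
  v9 = neg(0) = 0

Second demand — change propagation:
  v7: re-runs because in3 -9->0; new result -5.
  v9: re-runs because v7 0->-5; new result 5.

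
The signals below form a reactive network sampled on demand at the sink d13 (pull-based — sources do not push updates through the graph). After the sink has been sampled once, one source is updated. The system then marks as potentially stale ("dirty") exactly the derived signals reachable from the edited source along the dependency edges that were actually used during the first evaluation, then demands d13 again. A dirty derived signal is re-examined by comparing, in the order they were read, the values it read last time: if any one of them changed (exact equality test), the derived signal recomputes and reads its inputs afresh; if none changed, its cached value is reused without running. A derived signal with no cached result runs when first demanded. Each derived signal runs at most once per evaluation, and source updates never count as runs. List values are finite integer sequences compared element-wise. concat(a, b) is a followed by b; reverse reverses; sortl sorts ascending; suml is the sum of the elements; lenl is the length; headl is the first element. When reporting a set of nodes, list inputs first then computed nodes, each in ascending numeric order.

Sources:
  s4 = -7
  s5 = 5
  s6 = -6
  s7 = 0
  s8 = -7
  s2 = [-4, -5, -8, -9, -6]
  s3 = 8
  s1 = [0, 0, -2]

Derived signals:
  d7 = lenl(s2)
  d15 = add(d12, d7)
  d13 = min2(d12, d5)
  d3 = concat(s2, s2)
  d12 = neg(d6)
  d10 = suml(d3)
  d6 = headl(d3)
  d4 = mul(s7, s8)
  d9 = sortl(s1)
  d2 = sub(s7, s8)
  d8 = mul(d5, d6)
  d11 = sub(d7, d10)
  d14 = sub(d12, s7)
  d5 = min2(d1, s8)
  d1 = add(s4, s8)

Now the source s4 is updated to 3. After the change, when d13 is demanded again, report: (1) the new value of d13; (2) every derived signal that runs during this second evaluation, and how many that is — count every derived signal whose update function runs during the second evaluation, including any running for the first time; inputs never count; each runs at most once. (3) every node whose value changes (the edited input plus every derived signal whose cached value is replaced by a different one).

d13 now evaluates to -7.
Run set: d1, d5, d13 (3 run).
Changed values: s4, d1, d5, d13.

Initial pass — values computed on the first demand:
  d1 = add(-7, -7) = -14
  d3 = concat([-4, -5, -8, -9, -6], [-4, -5, -8, -9, -6]) = [-4, -5, -8, -9, -6, -4, -5, -8, -9, -6]
  d5 = min2(-14, -7) = -14
  d6 = headl([-4, -5, -8, -9, -6, -4, -5, -8, -9, -6]) = -4
  d12 = neg(-4) = 4
  d13 = min2(4, -14) = -14

Second demand — change propagation:
  d1: re-runs because s4 -7->3; new result -4.
  d5: re-runs because d1 -14->-4; new result -7.
  d13: re-runs because d5 -14->-7; new result -7.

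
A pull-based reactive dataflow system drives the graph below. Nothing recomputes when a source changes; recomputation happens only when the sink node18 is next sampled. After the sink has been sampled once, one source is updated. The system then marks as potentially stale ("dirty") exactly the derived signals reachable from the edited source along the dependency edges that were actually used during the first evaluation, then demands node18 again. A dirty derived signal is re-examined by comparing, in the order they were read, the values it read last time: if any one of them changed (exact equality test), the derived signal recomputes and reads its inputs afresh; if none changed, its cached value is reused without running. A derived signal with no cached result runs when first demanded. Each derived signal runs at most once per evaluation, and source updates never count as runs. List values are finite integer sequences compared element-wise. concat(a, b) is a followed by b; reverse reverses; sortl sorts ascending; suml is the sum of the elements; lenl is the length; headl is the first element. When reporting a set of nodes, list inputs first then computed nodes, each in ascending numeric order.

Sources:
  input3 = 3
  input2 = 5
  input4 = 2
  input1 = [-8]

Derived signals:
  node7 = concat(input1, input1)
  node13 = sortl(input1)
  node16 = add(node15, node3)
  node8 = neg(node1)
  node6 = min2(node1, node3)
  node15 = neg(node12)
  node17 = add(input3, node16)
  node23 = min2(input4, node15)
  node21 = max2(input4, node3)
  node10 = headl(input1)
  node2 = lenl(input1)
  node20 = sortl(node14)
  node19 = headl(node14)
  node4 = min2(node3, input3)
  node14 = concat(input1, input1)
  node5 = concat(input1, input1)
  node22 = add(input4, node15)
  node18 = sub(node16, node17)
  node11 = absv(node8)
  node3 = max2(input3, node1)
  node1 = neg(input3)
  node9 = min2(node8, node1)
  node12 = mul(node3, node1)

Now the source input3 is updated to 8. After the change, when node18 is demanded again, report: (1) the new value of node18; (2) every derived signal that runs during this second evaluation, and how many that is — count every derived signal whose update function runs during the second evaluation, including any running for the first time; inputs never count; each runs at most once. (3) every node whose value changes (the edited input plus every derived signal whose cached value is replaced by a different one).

First evaluation (everything demanded from the output):
  node1 = neg(3) = -3
  node3 = max2(3, -3) = 3
  node12 = mul(3, -3) = -9
  node15 = neg(-9) = 9
  node16 = add(9, 3) = 12
  node17 = add(3, 12) = 15
  node18 = sub(12, 15) = -3

Propagation after the edit:
  node1: runs — input3 3->8; result -8.
  node3: runs — input3 3->8; node1 -3->-8; result 8.
  node12: runs — node3 3->8; node1 -3->-8; result -64.
  node15: runs — node12 -9->-64; result 64.
  node16: runs — node15 9->64; node3 3->8; result 72.
  node17: runs — input3 3->8; node16 12->72; result 80.
  node18: runs — node16 12->72; node17 15->80; result -8.

New value of node18: -8.
Derived signals that run: node1, node3, node12, node15, node16, node17, node18 — 7 in total.
Values that change: input3, node1, node3, node12, node15, node16, node17, node18.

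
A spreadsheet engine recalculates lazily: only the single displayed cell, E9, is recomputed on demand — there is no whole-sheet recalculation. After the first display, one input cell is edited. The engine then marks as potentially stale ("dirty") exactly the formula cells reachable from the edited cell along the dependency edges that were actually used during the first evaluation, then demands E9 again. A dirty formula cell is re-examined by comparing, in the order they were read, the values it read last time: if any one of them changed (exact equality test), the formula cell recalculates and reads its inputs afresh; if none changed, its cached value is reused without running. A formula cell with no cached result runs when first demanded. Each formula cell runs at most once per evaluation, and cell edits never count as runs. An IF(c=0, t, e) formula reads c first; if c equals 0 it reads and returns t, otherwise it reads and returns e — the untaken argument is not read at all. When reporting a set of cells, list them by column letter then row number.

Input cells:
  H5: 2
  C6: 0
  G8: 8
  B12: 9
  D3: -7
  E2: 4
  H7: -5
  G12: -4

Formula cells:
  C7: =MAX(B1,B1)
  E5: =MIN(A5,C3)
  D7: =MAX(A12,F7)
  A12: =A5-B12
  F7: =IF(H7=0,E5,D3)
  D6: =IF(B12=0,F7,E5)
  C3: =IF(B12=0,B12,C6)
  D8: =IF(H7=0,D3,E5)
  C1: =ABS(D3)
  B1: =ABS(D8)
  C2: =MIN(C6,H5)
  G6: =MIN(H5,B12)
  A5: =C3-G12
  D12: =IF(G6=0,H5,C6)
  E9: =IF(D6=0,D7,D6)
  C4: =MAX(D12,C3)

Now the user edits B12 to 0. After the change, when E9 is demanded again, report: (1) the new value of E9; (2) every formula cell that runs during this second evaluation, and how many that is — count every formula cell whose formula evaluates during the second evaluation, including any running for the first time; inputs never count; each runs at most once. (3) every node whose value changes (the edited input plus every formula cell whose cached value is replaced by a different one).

New value of E9: -7.
Formula cells that run: D6, E9 — 2 in total.
Values that change: B12, D6, E9.
Key observation: a condition flipped, so demand moved to the other branch — A5, A12, C3, D7, E5 are never re-examined.

First evaluation (everything demanded from the output):
  C3 = IF(B12=0: B12=9 -> else branch C6) = 0
  A5 = 0 - -4 = 4
  A12 = 4 - 9 = -5
  E5 = MIN(4, 0) = 0
  F7 = IF(H7=0: H7=-5 -> else branch D3) = -7
  D6 = IF(B12=0: B12=9 -> else branch E5) = 0
  D7 = MAX(-5, -7) = -5
  E9 = IF(D6=0: D6=0 -> then branch D7) = -5

Propagation after the edit:
  C3: marked dirty but never re-examined — demand shifted away from it.
  A5: marked dirty but never re-examined — demand shifted away from it.
  A12: marked dirty but never re-examined — demand shifted away from it.
  D7: marked dirty but never re-examined — demand shifted away from it.
  E5: marked dirty but never re-examined — demand shifted away from it.
  D6: runs — B12 9->0; result -7.
  E9: runs — D6 0->-7; result -7.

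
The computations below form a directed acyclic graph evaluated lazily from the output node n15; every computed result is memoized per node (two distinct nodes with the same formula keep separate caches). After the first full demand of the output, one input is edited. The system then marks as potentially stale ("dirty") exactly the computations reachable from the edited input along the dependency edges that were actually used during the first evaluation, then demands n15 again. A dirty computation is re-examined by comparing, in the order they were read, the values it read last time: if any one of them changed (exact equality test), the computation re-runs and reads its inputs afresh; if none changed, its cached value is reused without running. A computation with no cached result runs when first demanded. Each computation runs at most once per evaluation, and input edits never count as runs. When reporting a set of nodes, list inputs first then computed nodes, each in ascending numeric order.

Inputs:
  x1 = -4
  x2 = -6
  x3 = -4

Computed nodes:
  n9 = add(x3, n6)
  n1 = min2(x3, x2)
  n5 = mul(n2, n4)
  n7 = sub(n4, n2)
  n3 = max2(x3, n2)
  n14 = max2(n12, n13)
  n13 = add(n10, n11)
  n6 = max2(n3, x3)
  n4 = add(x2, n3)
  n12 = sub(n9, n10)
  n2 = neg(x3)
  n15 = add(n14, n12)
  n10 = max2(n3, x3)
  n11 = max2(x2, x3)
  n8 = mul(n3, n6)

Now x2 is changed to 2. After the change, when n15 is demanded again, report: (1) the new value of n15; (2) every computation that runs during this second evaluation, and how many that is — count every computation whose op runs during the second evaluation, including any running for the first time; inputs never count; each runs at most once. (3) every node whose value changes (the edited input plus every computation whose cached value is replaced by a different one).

First demand of the output computes:
  n2 = neg(-4) = 4
  n3 = max2(-4, 4) = 4
  n6 = max2(4, -4) = 4
  n9 = add(-4, 4) = 0
  n10 = max2(4, -4) = 4
  n11 = max2(-6, -4) = -4
  n12 = sub(0, 4) = -4
  n13 = add(4, -4) = 0
  n14 = max2(-4, 0) = 0
  n15 = add(0, -4) = -4

After the edit, cleaning proceeds:
  n11: a read changed (x2 -6->2) — executes, giving 2.
  n13: a read changed (n11 -4->2) — executes, giving 6.
  n14: a read changed (n13 0->6) — executes, giving 6.
  n15: a read changed (n14 0->6) — executes, giving 2.

Demanding n15 again yields 2.
4 computations run: n11, n13, n14, n15.
The nodes whose values change: x2, n11, n13, n14, n15.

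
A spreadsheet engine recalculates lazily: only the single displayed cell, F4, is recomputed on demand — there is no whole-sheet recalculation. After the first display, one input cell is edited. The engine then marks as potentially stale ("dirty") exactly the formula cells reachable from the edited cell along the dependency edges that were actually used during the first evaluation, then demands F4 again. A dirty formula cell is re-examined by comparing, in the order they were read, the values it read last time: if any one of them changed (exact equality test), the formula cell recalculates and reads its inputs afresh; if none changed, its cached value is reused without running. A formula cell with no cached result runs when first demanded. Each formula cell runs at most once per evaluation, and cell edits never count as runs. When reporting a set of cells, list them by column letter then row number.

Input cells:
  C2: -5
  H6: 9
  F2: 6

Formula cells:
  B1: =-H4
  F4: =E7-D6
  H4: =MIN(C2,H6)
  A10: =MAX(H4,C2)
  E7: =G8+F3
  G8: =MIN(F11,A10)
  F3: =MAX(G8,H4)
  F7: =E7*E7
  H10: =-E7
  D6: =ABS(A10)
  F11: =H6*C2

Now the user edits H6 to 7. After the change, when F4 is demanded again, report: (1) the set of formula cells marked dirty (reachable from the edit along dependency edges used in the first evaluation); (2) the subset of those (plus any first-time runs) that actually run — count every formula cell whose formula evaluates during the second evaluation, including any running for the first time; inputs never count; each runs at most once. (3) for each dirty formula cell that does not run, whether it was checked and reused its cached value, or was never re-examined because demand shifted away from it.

First evaluation (everything demanded from the output):
  F11 = 9 * -5 = -45
  H4 = MIN(-5, 9) = -5
  A10 = MAX(-5, -5) = -5
  D6 = ABS(-5) = 5
  G8 = MIN(-45, -5) = -45
  F3 = MAX(-45, -5) = -5
  E7 = -45 + -5 = -50
  F4 = -50 - 5 = -55

Propagation after the edit:
  F11: runs — H6 9->7; result -35.
  H4: runs — H6 9->7; result -5 (same value as before).
  A10: checked — values it read are unchanged (H4 unchanged, C2 unchanged); reused cached -5 without running.
  D6: checked — values it read are unchanged (A10 unchanged); reused cached 5 without running.
  G8: runs — F11 -45->-35; result -35.
  F3: runs — G8 -45->-35; result -5 (same value as before).
  E7: runs — G8 -45->-35; result -40.
  F4: runs — E7 -50->-40; result -45.

Key observation: the cutoff stops propagation at A10 — its inputs' values are unchanged, so it reuses its cache.

Marked dirty: A10, D6, E7, F3, F4, F11, G8, H4.
Formula cells that run: E7, F3, F4, F11, G8, H4 — 6 in total.
Checked but reused from cache: A10, D6.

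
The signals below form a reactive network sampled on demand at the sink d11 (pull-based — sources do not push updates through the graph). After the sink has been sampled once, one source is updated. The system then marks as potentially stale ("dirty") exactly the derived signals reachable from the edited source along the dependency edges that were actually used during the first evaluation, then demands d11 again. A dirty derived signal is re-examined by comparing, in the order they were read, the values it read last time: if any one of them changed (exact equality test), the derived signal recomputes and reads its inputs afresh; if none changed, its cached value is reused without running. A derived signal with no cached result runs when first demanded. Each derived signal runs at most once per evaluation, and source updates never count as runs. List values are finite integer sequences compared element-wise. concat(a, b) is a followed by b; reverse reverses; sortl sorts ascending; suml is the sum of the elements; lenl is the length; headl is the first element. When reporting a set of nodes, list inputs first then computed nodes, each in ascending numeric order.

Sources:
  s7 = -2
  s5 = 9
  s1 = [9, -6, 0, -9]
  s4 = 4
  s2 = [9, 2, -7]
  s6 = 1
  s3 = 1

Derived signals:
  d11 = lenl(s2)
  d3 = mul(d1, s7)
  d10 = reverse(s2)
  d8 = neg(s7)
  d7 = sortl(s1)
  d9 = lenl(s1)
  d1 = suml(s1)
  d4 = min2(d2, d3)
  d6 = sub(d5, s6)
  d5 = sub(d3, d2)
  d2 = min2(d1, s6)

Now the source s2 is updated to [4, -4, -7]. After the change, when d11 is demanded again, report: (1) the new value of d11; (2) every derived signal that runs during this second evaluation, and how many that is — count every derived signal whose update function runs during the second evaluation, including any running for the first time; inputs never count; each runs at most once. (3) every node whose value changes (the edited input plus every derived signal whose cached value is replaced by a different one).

d11 now evaluates to 3.
Run set: d11 (1 run).
Changed values: s2.

Initial pass — values computed on the first demand:
  d11 = lenl([9, 2, -7]) = 3

Second demand — change propagation:
  d11: re-runs because s2 [9, 2, -7]->[4, -4, -7]; new result 3 (unchanged).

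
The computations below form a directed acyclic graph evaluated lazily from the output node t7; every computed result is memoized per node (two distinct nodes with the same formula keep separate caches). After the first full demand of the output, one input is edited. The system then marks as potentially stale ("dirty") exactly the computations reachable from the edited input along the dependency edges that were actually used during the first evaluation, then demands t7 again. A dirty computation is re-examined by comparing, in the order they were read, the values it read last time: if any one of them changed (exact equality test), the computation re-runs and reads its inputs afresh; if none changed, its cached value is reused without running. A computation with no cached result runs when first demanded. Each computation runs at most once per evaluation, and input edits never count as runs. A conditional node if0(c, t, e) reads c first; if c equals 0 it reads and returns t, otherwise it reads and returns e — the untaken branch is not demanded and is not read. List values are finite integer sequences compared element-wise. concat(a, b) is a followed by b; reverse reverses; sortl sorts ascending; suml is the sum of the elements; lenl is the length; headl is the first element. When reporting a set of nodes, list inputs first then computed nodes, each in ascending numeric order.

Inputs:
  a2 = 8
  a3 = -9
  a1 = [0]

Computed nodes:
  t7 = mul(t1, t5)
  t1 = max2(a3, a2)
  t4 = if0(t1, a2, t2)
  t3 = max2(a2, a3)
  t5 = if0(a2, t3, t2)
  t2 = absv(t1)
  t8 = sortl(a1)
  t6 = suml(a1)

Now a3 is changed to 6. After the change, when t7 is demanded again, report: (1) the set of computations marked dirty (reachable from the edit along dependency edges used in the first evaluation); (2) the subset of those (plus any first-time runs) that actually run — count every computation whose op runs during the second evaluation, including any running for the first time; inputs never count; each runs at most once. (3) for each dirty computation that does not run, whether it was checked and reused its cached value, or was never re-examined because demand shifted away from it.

First demand of the output computes:
  t1 = max2(-9, 8) = 8
  t2 = absv(8) = 8
  t5 = if0(a2=8 -> else branch t2) = 8
  t7 = mul(8, 8) = 64

After the edit, cleaning proceeds:
  t1: a read changed (a3 -9->6) — executes, giving 8 — identical to its old value.
  t2: dirty, but its reads are unchanged (t1 unchanged); cached 8 stands.
  t5: dirty, but its reads are unchanged (a2 unchanged, t2 unchanged); cached 8 stands.
  t7: dirty, but its reads are unchanged (t1 unchanged, t5 unchanged); cached 64 stands.

Note the absorption at t1: it re-runs yet its value is the same, leaving the output's value untouched.

The edit dirties: t1, t2, t5, t7.
1 computations run: t1.
Cache hits after checking: t2, t5, t7.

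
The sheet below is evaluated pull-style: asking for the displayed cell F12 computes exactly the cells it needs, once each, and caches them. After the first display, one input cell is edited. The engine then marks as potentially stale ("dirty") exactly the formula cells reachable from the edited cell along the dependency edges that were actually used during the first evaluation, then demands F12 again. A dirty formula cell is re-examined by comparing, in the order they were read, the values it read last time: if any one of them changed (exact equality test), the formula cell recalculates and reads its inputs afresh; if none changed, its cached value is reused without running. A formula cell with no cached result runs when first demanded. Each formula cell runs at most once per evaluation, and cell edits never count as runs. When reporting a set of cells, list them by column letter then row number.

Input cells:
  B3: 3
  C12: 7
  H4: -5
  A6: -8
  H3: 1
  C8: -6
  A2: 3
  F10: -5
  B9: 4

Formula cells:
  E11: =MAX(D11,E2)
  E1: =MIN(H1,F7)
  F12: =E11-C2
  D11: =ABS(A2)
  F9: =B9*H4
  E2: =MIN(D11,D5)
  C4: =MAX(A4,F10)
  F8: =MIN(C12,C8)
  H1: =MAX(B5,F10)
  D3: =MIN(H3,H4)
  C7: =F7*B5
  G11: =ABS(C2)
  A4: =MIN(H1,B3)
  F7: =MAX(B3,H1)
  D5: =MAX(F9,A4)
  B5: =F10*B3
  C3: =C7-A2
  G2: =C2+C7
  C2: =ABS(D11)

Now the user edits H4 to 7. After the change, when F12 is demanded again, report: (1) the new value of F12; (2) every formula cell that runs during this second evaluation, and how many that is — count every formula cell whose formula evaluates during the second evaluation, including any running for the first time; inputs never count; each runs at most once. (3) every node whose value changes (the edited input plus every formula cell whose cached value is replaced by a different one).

Demanding F12 again yields 0.
4 formula cells run: D5, E2, E11, F9.
The nodes whose values change: D5, E2, F9, H4.
Note the absorption at E11: it re-runs yet its value is the same, leaving the output's value untouched.

First demand of the output computes:
  B5 = -5 * 3 = -15
  D11 = ABS(3) = 3
  C2 = ABS(3) = 3
  F9 = 4 * -5 = -20
  H1 = MAX(-15, -5) = -5
  A4 = MIN(-5, 3) = -5
  D5 = MAX(-20, -5) = -5
  E2 = MIN(3, -5) = -5
  E11 = MAX(3, -5) = 3
  F12 = 3 - 3 = 0

After the edit, cleaning proceeds:
  F9: a read changed (H4 -5->7) — executes, giving 28.
  D5: a read changed (F9 -20->28) — executes, giving 28.
  E2: a read changed (D5 -5->28) — executes, giving 3.
  E11: a read changed (E2 -5->3) — executes, giving 3 — identical to its old value.
  F12: dirty, but its reads are unchanged (E11 unchanged, C2 unchanged); cached 0 stands.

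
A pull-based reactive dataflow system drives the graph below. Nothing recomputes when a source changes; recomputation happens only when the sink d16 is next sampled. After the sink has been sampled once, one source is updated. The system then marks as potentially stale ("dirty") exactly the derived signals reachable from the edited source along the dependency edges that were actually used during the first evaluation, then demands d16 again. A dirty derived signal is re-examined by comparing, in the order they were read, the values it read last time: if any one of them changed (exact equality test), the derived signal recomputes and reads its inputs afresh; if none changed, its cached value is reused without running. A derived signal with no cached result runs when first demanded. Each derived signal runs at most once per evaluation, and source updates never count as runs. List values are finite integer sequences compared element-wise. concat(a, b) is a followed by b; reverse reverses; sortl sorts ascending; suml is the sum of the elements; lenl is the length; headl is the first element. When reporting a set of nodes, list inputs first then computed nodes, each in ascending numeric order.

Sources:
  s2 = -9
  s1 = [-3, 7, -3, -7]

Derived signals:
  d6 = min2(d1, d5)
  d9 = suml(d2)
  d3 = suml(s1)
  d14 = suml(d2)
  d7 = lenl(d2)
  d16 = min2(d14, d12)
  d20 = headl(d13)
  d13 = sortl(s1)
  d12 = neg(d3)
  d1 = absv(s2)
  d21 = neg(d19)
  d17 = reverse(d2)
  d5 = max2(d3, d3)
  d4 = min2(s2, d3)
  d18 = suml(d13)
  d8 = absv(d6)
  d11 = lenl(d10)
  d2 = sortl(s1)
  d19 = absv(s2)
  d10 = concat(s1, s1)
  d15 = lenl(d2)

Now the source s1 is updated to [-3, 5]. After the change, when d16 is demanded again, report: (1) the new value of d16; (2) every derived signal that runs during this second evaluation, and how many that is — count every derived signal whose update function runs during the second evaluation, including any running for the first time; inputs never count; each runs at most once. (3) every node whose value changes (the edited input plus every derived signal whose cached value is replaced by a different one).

New value of d16: -2.
Derived signals that run: d2, d3, d12, d14, d16 — 5 in total.
Values that change: s1, d2, d3, d12, d14, d16.

First evaluation (everything demanded from the output):
  d2 = sortl([-3, 7, -3, -7]) = [-7, -3, -3, 7]
  d3 = suml([-3, 7, -3, -7]) = -6
  d12 = neg(-6) = 6
  d14 = suml([-7, -3, -3, 7]) = -6
  d16 = min2(-6, 6) = -6

Propagation after the edit:
  d2: runs — s1 [-3, 7, -3, -7]->[-3, 5]; result [-3, 5].
  d3: runs — s1 [-3, 7, -3, -7]->[-3, 5]; result 2.
  d12: runs — d3 -6->2; result -2.
  d14: runs — d2 [-7, -3, -3, 7]->[-3, 5]; result 2.
  d16: runs — d14 -6->2; d12 6->-2; result -2.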